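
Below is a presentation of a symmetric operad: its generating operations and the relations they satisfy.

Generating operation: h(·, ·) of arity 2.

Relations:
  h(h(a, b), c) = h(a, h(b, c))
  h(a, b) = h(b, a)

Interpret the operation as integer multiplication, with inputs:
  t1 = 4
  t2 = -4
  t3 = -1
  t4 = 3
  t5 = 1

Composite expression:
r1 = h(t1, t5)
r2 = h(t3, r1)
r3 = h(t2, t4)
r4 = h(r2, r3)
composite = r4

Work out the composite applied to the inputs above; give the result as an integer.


48


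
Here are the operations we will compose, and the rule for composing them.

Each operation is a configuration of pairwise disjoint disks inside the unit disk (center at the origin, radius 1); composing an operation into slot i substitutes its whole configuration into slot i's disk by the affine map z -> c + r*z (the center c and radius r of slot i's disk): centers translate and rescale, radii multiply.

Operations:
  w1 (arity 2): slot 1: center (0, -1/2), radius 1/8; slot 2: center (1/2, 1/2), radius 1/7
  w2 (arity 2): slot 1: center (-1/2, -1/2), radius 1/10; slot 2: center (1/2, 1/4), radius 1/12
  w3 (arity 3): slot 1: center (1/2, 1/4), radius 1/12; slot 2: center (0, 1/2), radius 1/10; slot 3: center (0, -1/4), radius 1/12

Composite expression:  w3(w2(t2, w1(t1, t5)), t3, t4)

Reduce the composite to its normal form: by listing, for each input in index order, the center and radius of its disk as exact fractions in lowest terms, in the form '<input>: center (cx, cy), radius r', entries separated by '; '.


t1: center (13/24, 77/288), radius 1/1152; t2: center (11/24, 5/24), radius 1/120; t3: center (0, 1/2), radius 1/10; t4: center (0, -1/4), radius 1/12; t5: center (157/288, 79/288), radius 1/1008

Follow each t-input down from w3: c' goes to c + r*c', radius to r*r'.
tracing t2 down its 2-map path: center (11/24, 5/24), radius 1/120
tracing t1 down its 3-map path: center (13/24, 77/288), radius 1/1152
tracing t5 down its 3-map path: center (157/288, 79/288), radius 1/1008
tracing t3 down its 1-map path: center (0, 1/2), radius 1/10
tracing t4 down its 1-map path: center (0, -1/4), radius 1/12


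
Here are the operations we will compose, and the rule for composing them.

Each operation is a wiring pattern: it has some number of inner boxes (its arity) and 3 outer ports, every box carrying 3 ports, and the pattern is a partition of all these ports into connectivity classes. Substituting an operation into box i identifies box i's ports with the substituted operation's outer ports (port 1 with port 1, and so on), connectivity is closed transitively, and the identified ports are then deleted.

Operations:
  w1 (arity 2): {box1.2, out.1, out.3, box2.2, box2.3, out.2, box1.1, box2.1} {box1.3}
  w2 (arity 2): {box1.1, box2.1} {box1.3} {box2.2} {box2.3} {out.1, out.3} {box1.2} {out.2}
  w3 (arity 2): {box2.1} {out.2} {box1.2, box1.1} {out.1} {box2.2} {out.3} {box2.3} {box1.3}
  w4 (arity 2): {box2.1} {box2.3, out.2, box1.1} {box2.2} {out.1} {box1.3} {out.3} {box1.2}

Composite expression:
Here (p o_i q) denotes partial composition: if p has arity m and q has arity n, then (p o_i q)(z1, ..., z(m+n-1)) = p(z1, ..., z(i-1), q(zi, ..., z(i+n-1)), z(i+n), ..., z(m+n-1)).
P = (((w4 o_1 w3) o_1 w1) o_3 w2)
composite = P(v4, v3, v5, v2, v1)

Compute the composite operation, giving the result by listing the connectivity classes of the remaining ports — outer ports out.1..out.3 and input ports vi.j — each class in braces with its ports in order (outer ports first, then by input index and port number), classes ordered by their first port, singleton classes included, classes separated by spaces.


{out.1} {out.2, v1.3} {out.3} {v1.1} {v1.2} {v2.1, v5.1} {v2.2} {v2.3} {v3.1, v3.2, v3.3, v4.1, v4.2} {v4.3} {v5.2} {v5.3}

Treat the ports identified at w4 as solder joints: merge, then drop.
composing w1 on (v4, v3), with out.j its own outer ports: {out.1, out.2, out.3, v3.1, v3.2, v3.3, v4.1, v4.2} {v4.3}
composing w2 on (v5, v2), with out.j its own outer ports: {out.1, out.3} {out.2} {v2.1, v5.1} {v2.2} {v2.3} {v5.2} {v5.3}
composing w3 on (v4, v3, v5, v2), with out.j its own outer ports: {out.1} {out.2} {out.3} {v2.1, v5.1} {v2.2} {v2.3} {v3.1, v3.2, v3.3, v4.1, v4.2} {v4.3} {v5.2} {v5.3}
composing w4 on (v4, v3, v5, v2, v1), with out.j its own outer ports: {out.1} {out.2, v1.3} {out.3} {v1.1} {v1.2} {v2.1, v5.1} {v2.2} {v2.3} {v3.1, v3.2, v3.3, v4.1, v4.2} {v4.3} {v5.2} {v5.3}


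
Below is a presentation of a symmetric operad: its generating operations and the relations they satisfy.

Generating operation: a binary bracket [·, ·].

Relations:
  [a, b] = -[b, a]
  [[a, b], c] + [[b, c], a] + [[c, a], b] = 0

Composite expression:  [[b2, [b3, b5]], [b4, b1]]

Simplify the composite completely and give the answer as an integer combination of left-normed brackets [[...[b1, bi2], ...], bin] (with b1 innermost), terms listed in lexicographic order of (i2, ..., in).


[[[[b1, b4], b2], b3], b5] - [[[[b1, b4], b2], b5], b3] - [[[[b1, b4], b3], b5], b2] + [[[[b1, b4], b5], b3], b2]

Left-normed coefficients sit on the b1-initial expansion words.
Composite bracket: [[b2, [b3, b5]], [b4, b1]]
Applying ab - ba throughout gives 16 signed words (2^4 = 16).
Coefficients come from the b1-initial words:
  word b1b4b2b3b5 has sign +1, contributing +[[[[b1, b4], b2], b3], b5]
  word b1b4b2b5b3 has sign -1, contributing -[[[[b1, b4], b2], b5], b3]
  word b1b4b3b5b2 has sign -1, contributing -[[[[b1, b4], b3], b5], b2]
  word b1b4b5b3b2 has sign +1, contributing +[[[[b1, b4], b5], b3], b2]


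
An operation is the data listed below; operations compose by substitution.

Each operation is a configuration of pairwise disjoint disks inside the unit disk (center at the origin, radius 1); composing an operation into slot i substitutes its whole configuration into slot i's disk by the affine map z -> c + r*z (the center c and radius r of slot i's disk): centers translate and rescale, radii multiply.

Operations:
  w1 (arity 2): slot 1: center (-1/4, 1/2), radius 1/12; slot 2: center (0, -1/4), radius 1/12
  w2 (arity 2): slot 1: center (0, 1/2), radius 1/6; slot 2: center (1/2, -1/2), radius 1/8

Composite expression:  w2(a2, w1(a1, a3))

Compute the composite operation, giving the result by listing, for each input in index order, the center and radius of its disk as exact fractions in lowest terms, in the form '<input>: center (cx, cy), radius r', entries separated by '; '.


a1: center (15/32, -7/16), radius 1/96; a2: center (0, 1/2), radius 1/6; a3: center (1/2, -17/32), radius 1/96

Follow each a-input down from w2: c' goes to c + r*c', radius to r*r'.
a2 passes through 1 substitution, ending at center (0, 1/2), radius 1/6
a1 passes through 2 substitutions, ending at center (15/32, -7/16), radius 1/96
a3 passes through 2 substitutions, ending at center (1/2, -17/32), radius 1/96


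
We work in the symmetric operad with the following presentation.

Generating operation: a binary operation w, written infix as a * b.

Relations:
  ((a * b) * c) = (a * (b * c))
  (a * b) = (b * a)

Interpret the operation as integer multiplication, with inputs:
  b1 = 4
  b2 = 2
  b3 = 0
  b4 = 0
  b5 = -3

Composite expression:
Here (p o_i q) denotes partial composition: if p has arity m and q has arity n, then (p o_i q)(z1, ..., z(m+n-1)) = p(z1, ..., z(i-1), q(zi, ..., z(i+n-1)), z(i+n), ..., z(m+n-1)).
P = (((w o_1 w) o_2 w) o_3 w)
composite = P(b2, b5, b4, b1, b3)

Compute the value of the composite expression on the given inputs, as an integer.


(b4 * b1) = 0
(b5 * (b4 * b1)) = 0
(b2 * (b5 * (b4 * b1))) = 0
((b2 * (b5 * (b4 * b1))) * b3) = 0

0


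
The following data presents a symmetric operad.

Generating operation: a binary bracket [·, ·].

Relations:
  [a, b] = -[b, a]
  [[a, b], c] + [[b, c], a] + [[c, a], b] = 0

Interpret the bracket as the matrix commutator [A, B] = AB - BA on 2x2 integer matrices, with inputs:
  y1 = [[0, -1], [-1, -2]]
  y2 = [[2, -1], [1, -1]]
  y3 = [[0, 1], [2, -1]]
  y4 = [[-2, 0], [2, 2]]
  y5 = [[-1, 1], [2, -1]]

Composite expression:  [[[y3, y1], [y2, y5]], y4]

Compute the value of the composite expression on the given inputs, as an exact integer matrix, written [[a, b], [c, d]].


[[-24, -48], [60, 24]]


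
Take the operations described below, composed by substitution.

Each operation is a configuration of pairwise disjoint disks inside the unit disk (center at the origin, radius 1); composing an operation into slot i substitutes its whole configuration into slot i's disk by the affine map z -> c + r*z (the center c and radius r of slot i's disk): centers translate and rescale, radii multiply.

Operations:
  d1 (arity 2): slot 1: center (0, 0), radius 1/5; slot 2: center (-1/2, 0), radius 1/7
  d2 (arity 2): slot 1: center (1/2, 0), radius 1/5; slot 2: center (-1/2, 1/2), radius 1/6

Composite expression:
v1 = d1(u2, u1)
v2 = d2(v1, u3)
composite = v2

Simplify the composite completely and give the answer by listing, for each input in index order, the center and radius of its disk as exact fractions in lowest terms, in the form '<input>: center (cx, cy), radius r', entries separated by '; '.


u1: center (2/5, 0), radius 1/35; u2: center (1/2, 0), radius 1/25; u3: center (-1/2, 1/2), radius 1/6

Only the slot chain above each u matters under d2; compose those maps.
input u2: composing its 2 substitution steps yields center (1/2, 0), radius 1/25
input u1: composing its 2 substitution steps yields center (2/5, 0), radius 1/35
input u3: composing its 1 substitution step yields center (-1/2, 1/2), radius 1/6


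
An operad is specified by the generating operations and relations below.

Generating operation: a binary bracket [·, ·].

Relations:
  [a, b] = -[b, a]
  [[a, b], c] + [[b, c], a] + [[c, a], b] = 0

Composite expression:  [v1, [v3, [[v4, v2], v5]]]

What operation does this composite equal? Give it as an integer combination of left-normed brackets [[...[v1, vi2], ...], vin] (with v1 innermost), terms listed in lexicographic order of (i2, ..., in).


Antisymmetry and Jacobi reduce to v1-anchored left-normed brackets.
Composite bracket: [v1, [v3, [[v4, v2], v5]]]
Each bracket splits as ab - ba, giving 16 signed words (2^4 = 16).
Collect the words opening with v1:
  from v1v2v4v5v3, sign +1: term +[[[[v1, v2], v4], v5], v3]
  from v1v3v2v4v5, sign -1: term -[[[[v1, v3], v2], v4], v5]
  from v1v3v4v2v5, sign +1: term +[[[[v1, v3], v4], v2], v5]
  from v1v3v5v2v4, sign +1: term +[[[[v1, v3], v5], v2], v4]
  from v1v3v5v4v2, sign -1: term -[[[[v1, v3], v5], v4], v2]
  from v1v4v2v5v3, sign -1: term -[[[[v1, v4], v2], v5], v3]
  from v1v5v2v4v3, sign -1: term -[[[[v1, v5], v2], v4], v3]
  from v1v5v4v2v3, sign +1: term +[[[[v1, v5], v4], v2], v3]

[[[[v1, v2], v4], v5], v3] - [[[[v1, v3], v2], v4], v5] + [[[[v1, v3], v4], v2], v5] + [[[[v1, v3], v5], v2], v4] - [[[[v1, v3], v5], v4], v2] - [[[[v1, v4], v2], v5], v3] - [[[[v1, v5], v2], v4], v3] + [[[[v1, v5], v4], v2], v3]


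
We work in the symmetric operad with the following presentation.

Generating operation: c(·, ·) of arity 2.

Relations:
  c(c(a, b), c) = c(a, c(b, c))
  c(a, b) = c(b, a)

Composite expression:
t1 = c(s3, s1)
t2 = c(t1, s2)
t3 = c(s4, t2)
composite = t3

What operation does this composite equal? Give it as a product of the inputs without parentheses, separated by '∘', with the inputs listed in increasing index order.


Key point: c commutes, so take the s-inputs in any fixed order.
c(s3, s1) spells out as s3 ∘ s1
c(c(s3, s1), s2) spells out as s3 ∘ s1 ∘ s2
c(s4, c(c(s3, s1), s2)) spells out as s4 ∘ s3 ∘ s1 ∘ s2
rearranged into index order: s1 ∘ s2 ∘ s3 ∘ s4

s1 ∘ s2 ∘ s3 ∘ s4


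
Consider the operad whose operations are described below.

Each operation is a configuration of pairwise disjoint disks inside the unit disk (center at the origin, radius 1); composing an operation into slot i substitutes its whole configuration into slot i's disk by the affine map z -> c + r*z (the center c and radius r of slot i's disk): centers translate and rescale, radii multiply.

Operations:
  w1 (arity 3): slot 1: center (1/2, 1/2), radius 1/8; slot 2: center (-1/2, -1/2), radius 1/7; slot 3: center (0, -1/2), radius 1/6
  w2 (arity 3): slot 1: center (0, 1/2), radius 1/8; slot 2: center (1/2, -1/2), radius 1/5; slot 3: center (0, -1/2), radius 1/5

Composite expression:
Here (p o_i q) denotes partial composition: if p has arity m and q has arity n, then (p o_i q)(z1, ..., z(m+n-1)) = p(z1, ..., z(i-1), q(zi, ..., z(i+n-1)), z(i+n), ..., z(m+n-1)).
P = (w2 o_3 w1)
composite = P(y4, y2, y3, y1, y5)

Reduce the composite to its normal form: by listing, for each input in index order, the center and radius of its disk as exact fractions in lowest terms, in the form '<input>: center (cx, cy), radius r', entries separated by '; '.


y1: center (-1/10, -3/5), radius 1/35; y2: center (1/2, -1/2), radius 1/5; y3: center (1/10, -2/5), radius 1/40; y4: center (0, 1/2), radius 1/8; y5: center (0, -3/5), radius 1/30


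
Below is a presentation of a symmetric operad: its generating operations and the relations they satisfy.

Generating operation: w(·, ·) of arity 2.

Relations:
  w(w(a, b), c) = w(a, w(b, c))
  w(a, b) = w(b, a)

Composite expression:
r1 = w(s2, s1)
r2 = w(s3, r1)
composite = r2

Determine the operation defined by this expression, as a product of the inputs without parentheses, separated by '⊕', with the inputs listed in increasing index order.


Shape and order are irrelevant to w; the s-input set decides.
w(s2, s1) collapses to s2 ⊕ s1
w(s3, w(s2, s1)) collapses to s3 ⊕ s2 ⊕ s1
commutativity sorts the factors: s1 ⊕ s2 ⊕ s3

s1 ⊕ s2 ⊕ s3


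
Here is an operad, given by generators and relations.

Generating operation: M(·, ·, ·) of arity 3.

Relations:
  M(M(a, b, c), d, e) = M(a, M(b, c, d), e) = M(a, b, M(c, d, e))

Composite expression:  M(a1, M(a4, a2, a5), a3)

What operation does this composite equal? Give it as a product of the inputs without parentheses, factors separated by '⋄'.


The M-tree's shape is irrelevant; the a-reading-order decides.
M(a4, a2, a5) unparenthesizes to a4 ⋄ a2 ⋄ a5
M(a1, M(a4, a2, a5), a3) unparenthesizes to a1 ⋄ a4 ⋄ a2 ⋄ a5 ⋄ a3

a1 ⋄ a4 ⋄ a2 ⋄ a5 ⋄ a3


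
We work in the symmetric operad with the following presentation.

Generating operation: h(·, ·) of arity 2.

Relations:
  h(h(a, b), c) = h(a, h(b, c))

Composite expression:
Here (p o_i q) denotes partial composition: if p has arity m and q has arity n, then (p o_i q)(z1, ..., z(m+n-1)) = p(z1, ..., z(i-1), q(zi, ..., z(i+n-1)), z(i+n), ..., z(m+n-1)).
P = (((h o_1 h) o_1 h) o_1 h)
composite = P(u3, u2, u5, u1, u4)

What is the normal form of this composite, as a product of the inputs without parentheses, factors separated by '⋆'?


u3 ⋆ u2 ⋆ u5 ⋆ u1 ⋆ u4

All parenthesizations of h agree; list the u-inputs left to right.
h(u3, u2) spells out as u3 ⋆ u2
h(h(u3, u2), u5) spells out as u3 ⋆ u2 ⋆ u5
h(h(h(u3, u2), u5), u1) spells out as u3 ⋆ u2 ⋆ u5 ⋆ u1
h(h(h(h(u3, u2), u5), u1), u4) spells out as u3 ⋆ u2 ⋆ u5 ⋆ u1 ⋆ u4


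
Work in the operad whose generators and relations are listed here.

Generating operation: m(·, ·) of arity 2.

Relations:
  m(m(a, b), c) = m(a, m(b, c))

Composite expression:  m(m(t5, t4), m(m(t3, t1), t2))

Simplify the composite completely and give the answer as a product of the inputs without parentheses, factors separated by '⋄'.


t5 ⋄ t4 ⋄ t3 ⋄ t1 ⋄ t2

Key point: m is associative — brackets drop, the t-order remains.
m(t5, t4) unparenthesizes to t5 ⋄ t4
m(t3, t1) unparenthesizes to t3 ⋄ t1
m(m(t3, t1), t2) unparenthesizes to t3 ⋄ t1 ⋄ t2
m(m(t5, t4), m(m(t3, t1), t2)) unparenthesizes to t5 ⋄ t4 ⋄ t3 ⋄ t1 ⋄ t2


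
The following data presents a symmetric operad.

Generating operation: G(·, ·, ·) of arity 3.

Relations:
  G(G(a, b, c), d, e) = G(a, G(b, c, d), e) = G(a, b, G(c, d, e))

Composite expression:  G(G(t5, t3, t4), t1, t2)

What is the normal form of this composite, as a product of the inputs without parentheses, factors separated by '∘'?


t5 ∘ t3 ∘ t4 ∘ t1 ∘ t2

Associativity of G dissolves the nesting; only the t-input order survives.
G(t5, t3, t4) linearizes to t5 ∘ t3 ∘ t4
G(G(t5, t3, t4), t1, t2) linearizes to t5 ∘ t3 ∘ t4 ∘ t1 ∘ t2


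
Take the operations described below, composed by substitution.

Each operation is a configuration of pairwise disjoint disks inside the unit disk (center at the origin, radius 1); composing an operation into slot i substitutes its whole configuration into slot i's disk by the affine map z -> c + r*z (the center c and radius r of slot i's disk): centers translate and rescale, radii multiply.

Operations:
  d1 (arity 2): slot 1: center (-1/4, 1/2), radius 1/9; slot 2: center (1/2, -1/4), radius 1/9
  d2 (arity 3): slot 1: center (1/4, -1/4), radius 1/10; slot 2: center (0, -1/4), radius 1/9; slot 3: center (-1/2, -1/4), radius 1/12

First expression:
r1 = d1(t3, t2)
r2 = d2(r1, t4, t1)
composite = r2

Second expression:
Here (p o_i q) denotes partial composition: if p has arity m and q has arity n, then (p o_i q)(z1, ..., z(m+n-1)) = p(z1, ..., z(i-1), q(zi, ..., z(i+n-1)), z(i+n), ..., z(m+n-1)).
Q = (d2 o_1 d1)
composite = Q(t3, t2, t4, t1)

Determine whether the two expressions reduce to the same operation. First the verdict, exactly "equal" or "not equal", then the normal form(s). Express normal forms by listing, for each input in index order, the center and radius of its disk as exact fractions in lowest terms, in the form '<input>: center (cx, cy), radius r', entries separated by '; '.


The first expression, normalized: t1: center (-1/2, -1/4), radius 1/12; t2: center (3/10, -11/40), radius 1/90; t3: center (9/40, -1/5), radius 1/90; t4: center (0, -1/4), radius 1/9
The second expression, normalized: t1: center (-1/2, -1/4), radius 1/12; t2: center (3/10, -11/40), radius 1/90; t3: center (9/40, -1/5), radius 1/90; t4: center (0, -1/4), radius 1/9
Both agree, so they are equal.

equal — both sides give t1: center (-1/2, -1/4), radius 1/12; t2: center (3/10, -11/40), radius 1/90; t3: center (9/40, -1/5), radius 1/90; t4: center (0, -1/4), radius 1/9


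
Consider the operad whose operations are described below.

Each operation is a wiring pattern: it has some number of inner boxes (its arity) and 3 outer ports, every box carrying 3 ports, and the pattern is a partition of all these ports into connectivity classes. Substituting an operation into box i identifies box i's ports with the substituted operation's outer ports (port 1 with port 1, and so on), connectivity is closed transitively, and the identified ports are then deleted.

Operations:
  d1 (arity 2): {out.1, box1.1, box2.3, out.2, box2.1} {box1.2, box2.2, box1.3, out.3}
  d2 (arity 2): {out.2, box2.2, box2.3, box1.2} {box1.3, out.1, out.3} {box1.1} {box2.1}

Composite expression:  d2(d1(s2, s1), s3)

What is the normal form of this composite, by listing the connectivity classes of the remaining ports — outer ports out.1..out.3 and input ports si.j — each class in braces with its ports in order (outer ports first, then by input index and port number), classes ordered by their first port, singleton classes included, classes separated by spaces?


{out.1, out.3, s1.2, s2.2, s2.3} {out.2, s1.1, s1.3, s2.1, s3.2, s3.3} {s3.1}

Treat the ports identified at d2 as solder joints: merge, then drop.
stage d1: inputs (s2, s1), connectivity {out.1, out.2, s1.1, s1.3, s2.1} {out.3, s1.2, s2.2, s2.3}, out.j its boundary
stage d2: inputs (s2, s1, s3), connectivity {out.1, out.3, s1.2, s2.2, s2.3} {out.2, s1.1, s1.3, s2.1, s3.2, s3.3} {s3.1}, out.j its boundary


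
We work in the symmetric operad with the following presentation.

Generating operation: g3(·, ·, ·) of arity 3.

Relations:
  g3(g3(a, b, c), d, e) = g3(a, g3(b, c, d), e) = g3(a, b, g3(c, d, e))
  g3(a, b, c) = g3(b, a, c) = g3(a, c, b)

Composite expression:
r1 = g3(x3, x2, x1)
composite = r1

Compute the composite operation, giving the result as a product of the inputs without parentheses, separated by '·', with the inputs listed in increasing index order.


x1 · x2 · x3

Reordering under g3 is free, so list the x-inputs canonically.
g3(x3, x2, x1) linearizes to x3 · x2 · x1
reordering the factors by index: x1 · x2 · x3


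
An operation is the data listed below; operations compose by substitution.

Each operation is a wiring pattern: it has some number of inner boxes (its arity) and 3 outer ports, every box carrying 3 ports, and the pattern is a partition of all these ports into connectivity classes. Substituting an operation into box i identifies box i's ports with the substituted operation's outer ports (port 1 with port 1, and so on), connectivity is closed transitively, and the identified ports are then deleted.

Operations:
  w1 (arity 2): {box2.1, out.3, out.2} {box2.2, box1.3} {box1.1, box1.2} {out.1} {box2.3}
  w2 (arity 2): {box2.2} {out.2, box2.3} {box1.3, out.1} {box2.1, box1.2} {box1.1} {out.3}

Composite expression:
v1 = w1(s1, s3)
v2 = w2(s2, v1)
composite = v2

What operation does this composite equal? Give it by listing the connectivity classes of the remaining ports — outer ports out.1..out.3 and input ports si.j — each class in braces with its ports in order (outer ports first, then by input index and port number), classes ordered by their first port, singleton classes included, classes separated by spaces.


{out.1, s2.3} {out.2, s3.1} {out.3} {s1.1, s1.2} {s1.3, s3.2} {s2.1} {s2.2} {s3.3}

Connectivity passes through glued w2-boundaries; trace each wire chain.
through w1, on inputs (s1, s3): {out.1} {out.2, out.3, s3.1} {s1.1, s1.2} {s1.3, s3.2} {s3.3} (out.j = stage outer ports)
through w2, on inputs (s2, s1, s3): {out.1, s2.3} {out.2, s3.1} {out.3} {s1.1, s1.2} {s1.3, s3.2} {s2.1} {s2.2} {s3.3} (out.j = stage outer ports)


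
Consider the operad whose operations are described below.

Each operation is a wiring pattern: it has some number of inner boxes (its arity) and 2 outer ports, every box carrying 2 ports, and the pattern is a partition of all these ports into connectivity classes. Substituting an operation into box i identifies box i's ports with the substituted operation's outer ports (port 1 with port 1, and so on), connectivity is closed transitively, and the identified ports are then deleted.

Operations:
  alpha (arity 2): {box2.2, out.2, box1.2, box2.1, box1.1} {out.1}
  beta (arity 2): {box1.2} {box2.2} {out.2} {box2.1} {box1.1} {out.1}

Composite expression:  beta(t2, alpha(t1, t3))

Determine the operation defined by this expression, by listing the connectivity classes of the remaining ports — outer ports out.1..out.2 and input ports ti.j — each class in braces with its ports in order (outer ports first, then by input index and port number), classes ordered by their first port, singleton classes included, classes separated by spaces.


After gluing at beta, chains via deleted ports link the t-ports.
the subtree at alpha composes to {out.1} {out.2, t1.1, t1.2, t3.1, t3.2} on (t1, t3); out.j = own outer ports
the subtree at beta composes to {out.1} {out.2} {t1.1, t1.2, t3.1, t3.2} {t2.1} {t2.2} on (t2, t1, t3); out.j = own outer ports

{out.1} {out.2} {t1.1, t1.2, t3.1, t3.2} {t2.1} {t2.2}


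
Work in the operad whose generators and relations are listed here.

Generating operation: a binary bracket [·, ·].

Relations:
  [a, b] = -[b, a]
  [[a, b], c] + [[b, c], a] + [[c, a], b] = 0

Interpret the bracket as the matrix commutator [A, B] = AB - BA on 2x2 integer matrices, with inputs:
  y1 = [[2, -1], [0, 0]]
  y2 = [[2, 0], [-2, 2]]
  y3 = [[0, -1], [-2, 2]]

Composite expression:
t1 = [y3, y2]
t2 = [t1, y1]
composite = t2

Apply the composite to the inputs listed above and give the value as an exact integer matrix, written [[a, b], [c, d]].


[[-4, -4], [-8, 4]]


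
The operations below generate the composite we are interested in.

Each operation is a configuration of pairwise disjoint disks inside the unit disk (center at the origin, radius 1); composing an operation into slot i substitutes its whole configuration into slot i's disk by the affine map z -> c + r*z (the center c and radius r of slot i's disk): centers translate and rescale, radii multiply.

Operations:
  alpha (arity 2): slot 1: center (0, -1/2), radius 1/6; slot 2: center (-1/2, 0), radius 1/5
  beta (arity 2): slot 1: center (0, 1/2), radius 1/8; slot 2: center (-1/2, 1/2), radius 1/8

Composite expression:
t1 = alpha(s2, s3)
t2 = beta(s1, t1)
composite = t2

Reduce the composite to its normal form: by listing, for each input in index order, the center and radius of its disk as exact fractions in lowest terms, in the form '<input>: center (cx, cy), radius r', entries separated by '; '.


s1: center (0, 1/2), radius 1/8; s2: center (-1/2, 7/16), radius 1/48; s3: center (-9/16, 1/2), radius 1/40

Below beta, radii multiply path by path; the s-disk centers shift.
s1 passes through 1 substitution, ending at center (0, 1/2), radius 1/8
s2 passes through 2 substitutions, ending at center (-1/2, 7/16), radius 1/48
s3 passes through 2 substitutions, ending at center (-9/16, 1/2), radius 1/40


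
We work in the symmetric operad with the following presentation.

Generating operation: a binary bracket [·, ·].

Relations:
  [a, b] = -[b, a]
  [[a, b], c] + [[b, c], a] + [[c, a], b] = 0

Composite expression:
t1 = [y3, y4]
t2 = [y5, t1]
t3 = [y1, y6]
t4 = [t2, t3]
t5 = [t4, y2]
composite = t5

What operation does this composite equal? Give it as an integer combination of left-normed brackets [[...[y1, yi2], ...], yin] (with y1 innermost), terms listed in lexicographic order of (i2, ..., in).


[[[[[y1, y6], y3], y4], y5], y2] - [[[[[y1, y6], y4], y3], y5], y2] - [[[[[y1, y6], y5], y3], y4], y2] + [[[[[y1, y6], y5], y4], y3], y2]


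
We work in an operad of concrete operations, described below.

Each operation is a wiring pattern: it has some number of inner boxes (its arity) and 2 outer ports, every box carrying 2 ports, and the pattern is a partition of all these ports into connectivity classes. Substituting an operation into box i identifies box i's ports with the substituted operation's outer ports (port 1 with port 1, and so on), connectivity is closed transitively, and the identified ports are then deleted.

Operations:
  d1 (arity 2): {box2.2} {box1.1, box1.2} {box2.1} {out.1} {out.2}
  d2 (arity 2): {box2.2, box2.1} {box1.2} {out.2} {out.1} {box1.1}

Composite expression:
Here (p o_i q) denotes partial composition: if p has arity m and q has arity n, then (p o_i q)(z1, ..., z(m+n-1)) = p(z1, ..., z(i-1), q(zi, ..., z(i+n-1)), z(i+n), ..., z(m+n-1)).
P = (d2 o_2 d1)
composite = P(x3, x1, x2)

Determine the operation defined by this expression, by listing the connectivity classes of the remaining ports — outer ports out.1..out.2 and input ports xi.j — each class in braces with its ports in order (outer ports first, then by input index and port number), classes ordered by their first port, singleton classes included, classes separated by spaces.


Connectivity passes through glued d2-boundaries; trace each wire chain.
stage d1: inputs (x1, x2), connectivity {out.1} {out.2} {x1.1, x1.2} {x2.1} {x2.2}, out.j its boundary
stage d2: inputs (x3, x1, x2), connectivity {out.1} {out.2} {x1.1, x1.2} {x2.1} {x2.2} {x3.1} {x3.2}, out.j its boundary

{out.1} {out.2} {x1.1, x1.2} {x2.1} {x2.2} {x3.1} {x3.2}


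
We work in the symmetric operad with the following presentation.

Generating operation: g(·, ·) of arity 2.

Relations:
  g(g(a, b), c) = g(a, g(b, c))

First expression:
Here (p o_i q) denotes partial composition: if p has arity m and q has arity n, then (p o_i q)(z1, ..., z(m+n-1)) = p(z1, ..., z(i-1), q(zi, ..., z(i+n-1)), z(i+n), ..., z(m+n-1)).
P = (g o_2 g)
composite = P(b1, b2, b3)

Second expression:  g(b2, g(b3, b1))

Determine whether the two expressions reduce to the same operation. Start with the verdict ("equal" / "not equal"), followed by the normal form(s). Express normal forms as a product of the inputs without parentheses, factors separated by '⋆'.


Normal form of the first expression: b1 ⋆ b2 ⋆ b3
Normal form of the second expression: b2 ⋆ b3 ⋆ b1
The forms do not match — not equal.

not equal: they reduce to b1 ⋆ b2 ⋆ b3 and b2 ⋆ b3 ⋆ b1


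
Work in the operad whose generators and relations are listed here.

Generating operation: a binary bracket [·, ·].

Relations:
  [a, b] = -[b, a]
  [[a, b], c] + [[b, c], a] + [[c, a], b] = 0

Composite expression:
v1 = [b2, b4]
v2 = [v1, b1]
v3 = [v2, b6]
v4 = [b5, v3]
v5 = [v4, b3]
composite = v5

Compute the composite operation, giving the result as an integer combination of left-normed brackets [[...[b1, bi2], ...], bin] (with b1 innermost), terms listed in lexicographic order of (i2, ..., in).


[[[[[b1, b2], b4], b6], b5], b3] - [[[[[b1, b4], b2], b6], b5], b3]


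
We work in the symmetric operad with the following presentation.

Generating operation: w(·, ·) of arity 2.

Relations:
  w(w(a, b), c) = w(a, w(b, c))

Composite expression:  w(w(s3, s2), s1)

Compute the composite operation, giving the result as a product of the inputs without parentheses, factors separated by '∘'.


s3 ∘ s2 ∘ s1


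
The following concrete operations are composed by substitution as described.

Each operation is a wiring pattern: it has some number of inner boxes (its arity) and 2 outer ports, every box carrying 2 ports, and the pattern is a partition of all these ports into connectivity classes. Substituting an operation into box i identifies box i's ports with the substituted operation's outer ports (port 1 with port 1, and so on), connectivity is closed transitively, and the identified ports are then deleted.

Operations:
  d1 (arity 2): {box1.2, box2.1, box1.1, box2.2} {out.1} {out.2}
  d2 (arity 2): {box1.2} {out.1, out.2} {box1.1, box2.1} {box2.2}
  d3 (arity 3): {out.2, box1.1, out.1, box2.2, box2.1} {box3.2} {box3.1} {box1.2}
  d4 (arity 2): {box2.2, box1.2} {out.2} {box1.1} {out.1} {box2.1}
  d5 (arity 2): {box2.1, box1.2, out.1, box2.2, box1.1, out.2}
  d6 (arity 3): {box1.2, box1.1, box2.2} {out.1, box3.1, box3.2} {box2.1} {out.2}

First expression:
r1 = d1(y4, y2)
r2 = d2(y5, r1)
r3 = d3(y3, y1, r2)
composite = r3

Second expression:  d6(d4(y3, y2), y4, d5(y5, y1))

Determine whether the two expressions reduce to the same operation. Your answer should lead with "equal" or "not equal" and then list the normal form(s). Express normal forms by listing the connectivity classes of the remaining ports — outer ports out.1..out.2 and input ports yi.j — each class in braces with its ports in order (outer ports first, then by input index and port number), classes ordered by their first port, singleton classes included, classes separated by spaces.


not equal; first: {out.1, out.2, y1.1, y1.2, y3.1} {y2.1, y2.2, y4.1, y4.2} {y3.2} {y5.1} {y5.2}; second: {out.1, y1.1, y1.2, y5.1, y5.2} {out.2} {y2.1} {y2.2, y3.2} {y3.1} {y4.1} {y4.2}

The first expression, normalized: {out.1, out.2, y1.1, y1.2, y3.1} {y2.1, y2.2, y4.1, y4.2} {y3.2} {y5.1} {y5.2}
The second expression, normalized: {out.1, y1.1, y1.2, y5.1, y5.2} {out.2} {y2.1} {y2.2, y3.2} {y3.1} {y4.1} {y4.2}
Distinct normal forms: not equal.


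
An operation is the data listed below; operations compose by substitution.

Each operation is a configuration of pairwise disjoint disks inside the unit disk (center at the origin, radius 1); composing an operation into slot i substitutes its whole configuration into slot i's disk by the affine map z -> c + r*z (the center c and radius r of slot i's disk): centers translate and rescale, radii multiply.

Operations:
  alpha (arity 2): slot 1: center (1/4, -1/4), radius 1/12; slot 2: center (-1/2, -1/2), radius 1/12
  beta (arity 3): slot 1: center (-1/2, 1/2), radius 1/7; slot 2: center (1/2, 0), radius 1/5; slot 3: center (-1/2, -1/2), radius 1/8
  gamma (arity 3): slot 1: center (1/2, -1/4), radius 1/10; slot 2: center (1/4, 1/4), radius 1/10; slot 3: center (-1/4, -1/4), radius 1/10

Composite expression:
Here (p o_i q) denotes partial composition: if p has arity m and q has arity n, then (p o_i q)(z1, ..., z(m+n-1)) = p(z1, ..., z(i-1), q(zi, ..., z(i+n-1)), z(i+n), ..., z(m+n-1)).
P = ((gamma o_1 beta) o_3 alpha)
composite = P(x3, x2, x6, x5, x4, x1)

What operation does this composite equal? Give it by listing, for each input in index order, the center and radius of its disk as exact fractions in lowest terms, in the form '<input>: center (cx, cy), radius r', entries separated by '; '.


Each x-disk chains the slot maps above it in gamma; radii multiply.
tracing x3 down its 2-map path: center (9/20, -1/5), radius 1/70
tracing x2 down its 2-map path: center (11/20, -1/4), radius 1/50
tracing x6 down its 3-map path: center (29/64, -97/320), radius 1/960
tracing x5 down its 3-map path: center (71/160, -49/160), radius 1/960
tracing x4 down its 1-map path: center (1/4, 1/4), radius 1/10
tracing x1 down its 1-map path: center (-1/4, -1/4), radius 1/10

x1: center (-1/4, -1/4), radius 1/10; x2: center (11/20, -1/4), radius 1/50; x3: center (9/20, -1/5), radius 1/70; x4: center (1/4, 1/4), radius 1/10; x5: center (71/160, -49/160), radius 1/960; x6: center (29/64, -97/320), radius 1/960


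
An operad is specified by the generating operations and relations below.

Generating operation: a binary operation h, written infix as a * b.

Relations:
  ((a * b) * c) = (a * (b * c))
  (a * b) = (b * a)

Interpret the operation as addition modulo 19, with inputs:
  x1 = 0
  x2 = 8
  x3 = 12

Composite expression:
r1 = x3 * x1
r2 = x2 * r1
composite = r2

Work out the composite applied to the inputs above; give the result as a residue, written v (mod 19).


1 (mod 19)

(x3 * x1) = 12
(x2 * (x3 * x1)) = 1


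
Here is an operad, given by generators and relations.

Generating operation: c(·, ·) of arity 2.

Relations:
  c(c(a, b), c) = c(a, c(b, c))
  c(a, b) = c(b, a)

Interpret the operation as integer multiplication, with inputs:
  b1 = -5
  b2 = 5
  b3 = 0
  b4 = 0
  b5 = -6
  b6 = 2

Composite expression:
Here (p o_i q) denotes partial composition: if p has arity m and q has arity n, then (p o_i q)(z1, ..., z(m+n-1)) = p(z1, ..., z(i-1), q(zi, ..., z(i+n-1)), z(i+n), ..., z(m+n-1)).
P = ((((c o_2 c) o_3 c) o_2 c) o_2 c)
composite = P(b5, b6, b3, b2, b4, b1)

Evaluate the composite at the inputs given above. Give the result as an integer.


0

c(b6, b3) = 0
c(c(b6, b3), b2) = 0
c(b4, b1) = 0
c(c(c(b6, b3), b2), c(b4, b1)) = 0
c(b5, c(c(c(b6, b3), b2), c(b4, b1))) = 0


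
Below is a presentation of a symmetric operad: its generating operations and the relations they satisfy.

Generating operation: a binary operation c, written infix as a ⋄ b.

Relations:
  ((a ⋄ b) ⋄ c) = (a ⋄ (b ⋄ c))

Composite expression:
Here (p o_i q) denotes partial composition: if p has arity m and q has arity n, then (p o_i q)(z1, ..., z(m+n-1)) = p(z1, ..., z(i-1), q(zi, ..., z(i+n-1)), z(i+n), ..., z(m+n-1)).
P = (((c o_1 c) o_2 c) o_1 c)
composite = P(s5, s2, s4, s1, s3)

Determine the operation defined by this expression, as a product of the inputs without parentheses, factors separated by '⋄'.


s5 ⋄ s2 ⋄ s4 ⋄ s1 ⋄ s3

The c-tree's shape is irrelevant; the s-reading-order decides.
(s5 ⋄ s2) reduces to s5 ⋄ s2
(s4 ⋄ s1) reduces to s4 ⋄ s1
((s5 ⋄ s2) ⋄ (s4 ⋄ s1)) reduces to s5 ⋄ s2 ⋄ s4 ⋄ s1
(((s5 ⋄ s2) ⋄ (s4 ⋄ s1)) ⋄ s3) reduces to s5 ⋄ s2 ⋄ s4 ⋄ s1 ⋄ s3


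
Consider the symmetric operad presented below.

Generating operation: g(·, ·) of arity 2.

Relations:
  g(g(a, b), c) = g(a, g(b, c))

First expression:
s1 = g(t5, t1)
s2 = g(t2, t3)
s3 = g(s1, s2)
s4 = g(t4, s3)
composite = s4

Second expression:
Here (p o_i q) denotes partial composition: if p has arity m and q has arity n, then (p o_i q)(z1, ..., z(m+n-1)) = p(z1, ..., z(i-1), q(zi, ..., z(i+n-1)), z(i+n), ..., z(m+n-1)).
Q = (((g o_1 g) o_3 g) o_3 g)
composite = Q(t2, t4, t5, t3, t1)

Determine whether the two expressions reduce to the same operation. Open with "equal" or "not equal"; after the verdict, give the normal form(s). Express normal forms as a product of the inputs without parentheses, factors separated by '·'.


not equal — first t4 · t5 · t1 · t2 · t3, second t2 · t4 · t5 · t3 · t1

Reducing the first expression gives t4 · t5 · t1 · t2 · t3
Reducing the second expression gives t2 · t4 · t5 · t3 · t1
Distinct normal forms: not equal.


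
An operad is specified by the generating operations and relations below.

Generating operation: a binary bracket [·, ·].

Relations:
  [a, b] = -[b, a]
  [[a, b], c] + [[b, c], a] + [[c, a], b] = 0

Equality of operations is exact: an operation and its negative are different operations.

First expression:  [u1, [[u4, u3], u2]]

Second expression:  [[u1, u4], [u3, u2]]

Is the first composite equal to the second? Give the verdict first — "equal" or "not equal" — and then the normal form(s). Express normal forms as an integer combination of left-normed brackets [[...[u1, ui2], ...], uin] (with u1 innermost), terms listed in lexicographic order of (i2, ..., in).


The first expression reduces to [[[u1, u2], u3], u4] - [[[u1, u2], u4], u3] - [[[u1, u3], u4], u2] + [[[u1, u4], u3], u2]
The second expression reduces to -[[[u1, u4], u2], u3] + [[[u1, u4], u3], u2]
They disagree, so not equal.

not equal: they reduce to [[[u1, u2], u3], u4] - [[[u1, u2], u4], u3] - [[[u1, u3], u4], u2] + [[[u1, u4], u3], u2] and -[[[u1, u4], u2], u3] + [[[u1, u4], u3], u2]


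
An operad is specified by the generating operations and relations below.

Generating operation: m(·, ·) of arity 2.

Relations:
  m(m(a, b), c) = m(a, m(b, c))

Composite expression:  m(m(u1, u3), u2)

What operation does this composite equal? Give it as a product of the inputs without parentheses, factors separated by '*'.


Associativity of m dissolves the nesting; only the u-input order survives.
m(u1, u3) collapses to u1 * u3
m(m(u1, u3), u2) collapses to u1 * u3 * u2

u1 * u3 * u2


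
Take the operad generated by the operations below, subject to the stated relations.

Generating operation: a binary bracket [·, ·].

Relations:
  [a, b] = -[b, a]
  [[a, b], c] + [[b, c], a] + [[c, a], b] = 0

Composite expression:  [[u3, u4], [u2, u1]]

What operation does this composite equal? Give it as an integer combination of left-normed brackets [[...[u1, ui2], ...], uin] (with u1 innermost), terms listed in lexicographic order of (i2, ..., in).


[[[u1, u2], u3], u4] - [[[u1, u2], u4], u3]

Expand each bracket as ab - ba; the u1-initial words give the coefficients.
Composite bracket: [[u3, u4], [u2, u1]]
The bracket unfolds into 8 signed words via [a, b] = ab - ba (2^3 = 8).
The u1-initial words carry the normal form:
  word u1u2u3u4 has sign +1, contributing +[[[u1, u2], u3], u4]
  word u1u2u4u3 has sign -1, contributing -[[[u1, u2], u4], u3]


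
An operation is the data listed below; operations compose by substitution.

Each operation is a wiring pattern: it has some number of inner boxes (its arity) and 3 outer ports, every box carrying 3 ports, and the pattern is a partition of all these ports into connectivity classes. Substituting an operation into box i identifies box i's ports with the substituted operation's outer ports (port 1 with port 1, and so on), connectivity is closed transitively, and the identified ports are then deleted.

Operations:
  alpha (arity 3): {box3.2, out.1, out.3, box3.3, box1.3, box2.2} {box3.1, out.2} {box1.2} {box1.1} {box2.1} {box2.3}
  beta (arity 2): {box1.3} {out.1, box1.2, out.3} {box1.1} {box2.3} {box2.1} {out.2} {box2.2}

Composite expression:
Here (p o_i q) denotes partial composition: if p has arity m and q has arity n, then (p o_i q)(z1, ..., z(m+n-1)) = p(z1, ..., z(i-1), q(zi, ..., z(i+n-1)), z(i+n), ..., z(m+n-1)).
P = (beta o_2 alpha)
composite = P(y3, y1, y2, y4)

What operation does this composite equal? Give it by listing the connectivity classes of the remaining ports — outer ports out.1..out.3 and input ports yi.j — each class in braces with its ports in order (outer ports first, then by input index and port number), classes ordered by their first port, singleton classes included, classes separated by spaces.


{out.1, out.3, y3.2} {out.2} {y1.1} {y1.2} {y1.3, y2.2, y4.2, y4.3} {y2.1} {y2.3} {y3.1} {y3.3} {y4.1}

Substituting into beta glues patterns; closure does the rest.
composing alpha on (y1, y2, y4), with out.j its own outer ports: {out.1, out.3, y1.3, y2.2, y4.2, y4.3} {out.2, y4.1} {y1.1} {y1.2} {y2.1} {y2.3}
composing beta on (y3, y1, y2, y4), with out.j its own outer ports: {out.1, out.3, y3.2} {out.2} {y1.1} {y1.2} {y1.3, y2.2, y4.2, y4.3} {y2.1} {y2.3} {y3.1} {y3.3} {y4.1}
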